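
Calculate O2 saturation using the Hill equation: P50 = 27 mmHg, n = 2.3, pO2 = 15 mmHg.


Y = pO2^n / (P50^n + pO2^n)
Y = 15^2.3 / (27^2.3 + 15^2.3)
Y = 20.56%

20.56%


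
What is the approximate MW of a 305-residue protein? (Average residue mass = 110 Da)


MW = n_residues * 110 Da
MW = 305 * 110
MW = 33550 Da

33550 Da


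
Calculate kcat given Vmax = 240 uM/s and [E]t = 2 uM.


kcat = Vmax / [E]t
kcat = 240 / 2
kcat = 120.0 s^-1

120.0 s^-1


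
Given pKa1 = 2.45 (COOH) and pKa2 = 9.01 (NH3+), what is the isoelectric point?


pI = (pKa1 + pKa2) / 2
pI = (2.45 + 9.01) / 2
pI = 5.73

5.73


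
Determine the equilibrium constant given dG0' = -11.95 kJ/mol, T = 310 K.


Keq = exp(-dG0 * 1000 / (R * T))
Keq = exp(-(-11.95) * 1000 / (8.314 * 310))
Keq = 103.1891

103.1891


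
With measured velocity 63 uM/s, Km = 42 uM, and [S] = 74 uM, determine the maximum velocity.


Vmax = v * (Km + [S]) / [S]
Vmax = 63 * (42 + 74) / 74
Vmax = 98.7568 uM/s

98.7568 uM/s


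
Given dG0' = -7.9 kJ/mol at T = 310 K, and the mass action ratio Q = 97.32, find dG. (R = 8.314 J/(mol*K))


dG = dG0' + RT * ln(Q) / 1000
dG = -7.9 + 8.314 * 310 * ln(97.32) / 1000
dG = 3.8991 kJ/mol

3.8991 kJ/mol


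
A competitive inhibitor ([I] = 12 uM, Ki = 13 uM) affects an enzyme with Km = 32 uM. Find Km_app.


Km_app = Km * (1 + [I]/Ki)
Km_app = 32 * (1 + 12/13)
Km_app = 61.5385 uM

61.5385 uM


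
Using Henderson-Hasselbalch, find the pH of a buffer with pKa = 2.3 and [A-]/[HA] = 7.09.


pH = pKa + log10([A-]/[HA])
pH = 2.3 + log10(7.09)
pH = 3.1506

3.1506


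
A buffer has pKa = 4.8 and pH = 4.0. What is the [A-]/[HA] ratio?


[A-]/[HA] = 10^(pH - pKa)
= 10^(4.0 - 4.8)
= 0.1585

0.1585


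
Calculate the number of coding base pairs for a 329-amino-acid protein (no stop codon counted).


Each amino acid = 1 codon = 3 bp
bp = 329 * 3 = 987 bp

987 bp


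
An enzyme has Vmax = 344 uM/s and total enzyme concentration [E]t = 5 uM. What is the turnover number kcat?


kcat = Vmax / [E]t
kcat = 344 / 5
kcat = 68.8 s^-1

68.8 s^-1


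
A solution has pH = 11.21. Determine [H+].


[H+] = 10^(-pH)
[H+] = 10^(-11.21)
[H+] = 6.166e-12 M

6.166e-12 M


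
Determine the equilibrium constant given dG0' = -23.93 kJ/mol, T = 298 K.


Keq = exp(-dG0 * 1000 / (R * T))
Keq = exp(-(-23.93) * 1000 / (8.314 * 298))
Keq = 15656.6289

15656.6289


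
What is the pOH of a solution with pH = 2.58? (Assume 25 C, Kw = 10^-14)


pOH = 14 - pH
pOH = 14 - 2.58
pOH = 11.42

11.42


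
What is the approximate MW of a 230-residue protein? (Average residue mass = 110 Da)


MW = n_residues * 110 Da
MW = 230 * 110
MW = 25300 Da

25300 Da


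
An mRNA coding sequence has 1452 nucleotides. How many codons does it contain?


codons = nucleotides / 3
codons = 1452 / 3 = 484

484


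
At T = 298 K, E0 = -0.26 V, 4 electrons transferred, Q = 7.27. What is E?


E = E0 - (RT/nF) * ln(Q)
E = -0.26 - (8.314 * 298 / (4 * 96485)) * ln(7.27)
E = -0.2727 V

-0.2727 V


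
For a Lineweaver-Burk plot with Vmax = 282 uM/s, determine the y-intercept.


y-intercept = 1/Vmax
= 1/282
= 0.0035 s/uM

0.0035 s/uM


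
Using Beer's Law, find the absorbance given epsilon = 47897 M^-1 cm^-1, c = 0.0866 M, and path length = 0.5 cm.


A = epsilon * c * l
A = 47897 * 0.0866 * 0.5
A = 2073.9401

2073.9401


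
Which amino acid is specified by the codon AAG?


Standard genetic code lookup.
Codon AAG -> Lys

Lys


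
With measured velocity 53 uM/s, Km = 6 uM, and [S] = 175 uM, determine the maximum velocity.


Vmax = v * (Km + [S]) / [S]
Vmax = 53 * (6 + 175) / 175
Vmax = 54.8171 uM/s

54.8171 uM/s


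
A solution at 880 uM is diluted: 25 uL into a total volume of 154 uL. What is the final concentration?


C2 = C1 * V1 / V2
C2 = 880 * 25 / 154
C2 = 142.8571 uM

142.8571 uM


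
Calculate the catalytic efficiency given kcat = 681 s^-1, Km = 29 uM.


Catalytic efficiency = kcat / Km
= 681 / 29
= 23.4828 uM^-1*s^-1

23.4828 uM^-1*s^-1


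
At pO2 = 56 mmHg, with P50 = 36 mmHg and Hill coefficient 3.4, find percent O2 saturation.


Y = pO2^n / (P50^n + pO2^n)
Y = 56^3.4 / (36^3.4 + 56^3.4)
Y = 81.79%

81.79%


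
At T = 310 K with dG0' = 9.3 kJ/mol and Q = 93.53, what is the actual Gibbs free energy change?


dG = dG0' + RT * ln(Q) / 1000
dG = 9.3 + 8.314 * 310 * ln(93.53) / 1000
dG = 20.9967 kJ/mol

20.9967 kJ/mol


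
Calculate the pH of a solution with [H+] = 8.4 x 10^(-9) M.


pH = -log10([H+])
pH = -log10(8.4 x 10^(-9))
pH = 8.0757

8.0757


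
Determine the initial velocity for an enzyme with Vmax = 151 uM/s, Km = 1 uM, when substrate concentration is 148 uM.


v = Vmax * [S] / (Km + [S])
v = 151 * 148 / (1 + 148)
v = 149.9866 uM/s

149.9866 uM/s


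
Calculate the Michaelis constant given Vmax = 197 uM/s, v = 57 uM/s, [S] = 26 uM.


Km = [S] * (Vmax - v) / v
Km = 26 * (197 - 57) / 57
Km = 63.8596 uM

63.8596 uM


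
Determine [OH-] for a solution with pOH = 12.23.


[OH-] = 10^(-pOH)
[OH-] = 10^(-12.23)
[OH-] = 5.888e-13 M

5.888e-13 M


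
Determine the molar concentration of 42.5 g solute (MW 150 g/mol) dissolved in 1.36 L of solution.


C = (mass / MW) / volume
C = (42.5 / 150) / 1.36
C = 0.2083 M

0.2083 M


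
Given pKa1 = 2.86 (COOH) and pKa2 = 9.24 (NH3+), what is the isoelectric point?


pI = (pKa1 + pKa2) / 2
pI = (2.86 + 9.24) / 2
pI = 6.05

6.05


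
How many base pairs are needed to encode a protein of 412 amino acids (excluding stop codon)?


Each amino acid = 1 codon = 3 bp
bp = 412 * 3 = 1236 bp

1236 bp


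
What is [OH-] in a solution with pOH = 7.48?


[OH-] = 10^(-pOH)
[OH-] = 10^(-7.48)
[OH-] = 3.311e-08 M

3.311e-08 M


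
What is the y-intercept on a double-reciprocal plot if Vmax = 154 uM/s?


y-intercept = 1/Vmax
= 1/154
= 0.0065 s/uM

0.0065 s/uM


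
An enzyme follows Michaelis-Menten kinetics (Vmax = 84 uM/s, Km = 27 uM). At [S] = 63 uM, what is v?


v = Vmax * [S] / (Km + [S])
v = 84 * 63 / (27 + 63)
v = 58.8 uM/s

58.8 uM/s


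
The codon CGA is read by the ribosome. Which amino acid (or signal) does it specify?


Standard genetic code lookup.
Codon CGA -> Arg

Arg


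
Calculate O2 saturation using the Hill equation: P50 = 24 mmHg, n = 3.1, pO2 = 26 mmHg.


Y = pO2^n / (P50^n + pO2^n)
Y = 26^3.1 / (24^3.1 + 26^3.1)
Y = 56.17%

56.17%


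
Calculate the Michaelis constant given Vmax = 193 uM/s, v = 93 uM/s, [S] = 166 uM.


Km = [S] * (Vmax - v) / v
Km = 166 * (193 - 93) / 93
Km = 178.4946 uM

178.4946 uM


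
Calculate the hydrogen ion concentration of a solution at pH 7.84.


[H+] = 10^(-pH)
[H+] = 10^(-7.84)
[H+] = 1.445e-08 M

1.445e-08 M


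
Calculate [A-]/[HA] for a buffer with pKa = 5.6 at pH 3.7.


[A-]/[HA] = 10^(pH - pKa)
= 10^(3.7 - 5.6)
= 0.0126

0.0126


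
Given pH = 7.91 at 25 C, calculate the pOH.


pOH = 14 - pH
pOH = 14 - 7.91
pOH = 6.09

6.09


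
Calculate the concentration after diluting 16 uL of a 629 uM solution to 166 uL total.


C2 = C1 * V1 / V2
C2 = 629 * 16 / 166
C2 = 60.6265 uM

60.6265 uM


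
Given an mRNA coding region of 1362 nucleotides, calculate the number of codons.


codons = nucleotides / 3
codons = 1362 / 3 = 454

454


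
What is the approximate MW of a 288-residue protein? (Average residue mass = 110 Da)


MW = n_residues * 110 Da
MW = 288 * 110
MW = 31680 Da

31680 Da


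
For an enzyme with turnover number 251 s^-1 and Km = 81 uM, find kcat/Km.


Catalytic efficiency = kcat / Km
= 251 / 81
= 3.0988 uM^-1*s^-1

3.0988 uM^-1*s^-1


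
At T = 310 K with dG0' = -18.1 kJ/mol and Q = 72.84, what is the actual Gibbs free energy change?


dG = dG0' + RT * ln(Q) / 1000
dG = -18.1 + 8.314 * 310 * ln(72.84) / 1000
dG = -7.0477 kJ/mol

-7.0477 kJ/mol


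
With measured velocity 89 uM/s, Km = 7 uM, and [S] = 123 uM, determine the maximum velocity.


Vmax = v * (Km + [S]) / [S]
Vmax = 89 * (7 + 123) / 123
Vmax = 94.065 uM/s

94.065 uM/s


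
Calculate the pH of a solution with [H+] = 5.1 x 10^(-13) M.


pH = -log10([H+])
pH = -log10(5.1 x 10^(-13))
pH = 12.2924

12.2924


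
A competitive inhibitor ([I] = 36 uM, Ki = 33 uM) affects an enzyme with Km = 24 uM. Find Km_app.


Km_app = Km * (1 + [I]/Ki)
Km_app = 24 * (1 + 36/33)
Km_app = 50.1818 uM

50.1818 uM


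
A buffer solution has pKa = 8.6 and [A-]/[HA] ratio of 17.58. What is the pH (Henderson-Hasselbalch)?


pH = pKa + log10([A-]/[HA])
pH = 8.6 + log10(17.58)
pH = 9.845

9.845


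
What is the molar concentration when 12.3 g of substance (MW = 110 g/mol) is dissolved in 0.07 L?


C = (mass / MW) / volume
C = (12.3 / 110) / 0.07
C = 1.5974 M

1.5974 M


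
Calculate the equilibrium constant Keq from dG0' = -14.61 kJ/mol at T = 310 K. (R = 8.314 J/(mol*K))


Keq = exp(-dG0 * 1000 / (R * T))
Keq = exp(-(-14.61) * 1000 / (8.314 * 310))
Keq = 289.6389

289.6389


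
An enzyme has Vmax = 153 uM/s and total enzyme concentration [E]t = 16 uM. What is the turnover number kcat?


kcat = Vmax / [E]t
kcat = 153 / 16
kcat = 9.5625 s^-1

9.5625 s^-1


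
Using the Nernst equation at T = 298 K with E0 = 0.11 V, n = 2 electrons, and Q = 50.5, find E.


E = E0 - (RT/nF) * ln(Q)
E = 0.11 - (8.314 * 298 / (2 * 96485)) * ln(50.5)
E = 0.0596 V

0.0596 V


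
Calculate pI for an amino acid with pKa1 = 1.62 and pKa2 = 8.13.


pI = (pKa1 + pKa2) / 2
pI = (1.62 + 8.13) / 2
pI = 4.875

4.875


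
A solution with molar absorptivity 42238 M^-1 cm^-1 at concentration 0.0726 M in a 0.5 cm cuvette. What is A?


A = epsilon * c * l
A = 42238 * 0.0726 * 0.5
A = 1533.2394

1533.2394


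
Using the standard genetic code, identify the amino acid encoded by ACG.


Standard genetic code lookup.
Codon ACG -> Thr

Thr


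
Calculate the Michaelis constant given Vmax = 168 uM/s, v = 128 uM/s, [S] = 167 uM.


Km = [S] * (Vmax - v) / v
Km = 167 * (168 - 128) / 128
Km = 52.1875 uM

52.1875 uM


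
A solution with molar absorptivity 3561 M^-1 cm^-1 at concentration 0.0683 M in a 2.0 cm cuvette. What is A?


A = epsilon * c * l
A = 3561 * 0.0683 * 2.0
A = 486.4326

486.4326


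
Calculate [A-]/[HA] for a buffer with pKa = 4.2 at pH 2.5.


[A-]/[HA] = 10^(pH - pKa)
= 10^(2.5 - 4.2)
= 0.02

0.02


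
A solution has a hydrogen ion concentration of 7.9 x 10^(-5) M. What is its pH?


pH = -log10([H+])
pH = -log10(7.9 x 10^(-5))
pH = 4.1024

4.1024


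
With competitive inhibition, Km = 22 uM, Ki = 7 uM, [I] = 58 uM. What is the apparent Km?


Km_app = Km * (1 + [I]/Ki)
Km_app = 22 * (1 + 58/7)
Km_app = 204.2857 uM

204.2857 uM


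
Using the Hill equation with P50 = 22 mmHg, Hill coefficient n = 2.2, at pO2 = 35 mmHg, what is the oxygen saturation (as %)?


Y = pO2^n / (P50^n + pO2^n)
Y = 35^2.2 / (22^2.2 + 35^2.2)
Y = 73.53%

73.53%


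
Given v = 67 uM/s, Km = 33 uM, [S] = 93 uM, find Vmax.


Vmax = v * (Km + [S]) / [S]
Vmax = 67 * (33 + 93) / 93
Vmax = 90.7742 uM/s

90.7742 uM/s


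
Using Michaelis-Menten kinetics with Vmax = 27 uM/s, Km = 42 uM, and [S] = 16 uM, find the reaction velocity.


v = Vmax * [S] / (Km + [S])
v = 27 * 16 / (42 + 16)
v = 7.4483 uM/s

7.4483 uM/s


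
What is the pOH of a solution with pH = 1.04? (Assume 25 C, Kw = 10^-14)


pOH = 14 - pH
pOH = 14 - 1.04
pOH = 12.96

12.96


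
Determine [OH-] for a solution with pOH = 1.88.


[OH-] = 10^(-pOH)
[OH-] = 10^(-1.88)
[OH-] = 0.0132 M

0.0132 M


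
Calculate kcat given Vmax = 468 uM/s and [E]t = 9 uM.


kcat = Vmax / [E]t
kcat = 468 / 9
kcat = 52.0 s^-1

52.0 s^-1


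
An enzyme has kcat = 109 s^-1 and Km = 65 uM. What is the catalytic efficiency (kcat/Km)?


Catalytic efficiency = kcat / Km
= 109 / 65
= 1.6769 uM^-1*s^-1

1.6769 uM^-1*s^-1


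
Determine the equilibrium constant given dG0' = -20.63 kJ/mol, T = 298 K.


Keq = exp(-dG0 * 1000 / (R * T))
Keq = exp(-(-20.63) * 1000 / (8.314 * 298))
Keq = 4132.759

4132.759


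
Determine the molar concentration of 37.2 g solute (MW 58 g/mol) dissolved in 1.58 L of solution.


C = (mass / MW) / volume
C = (37.2 / 58) / 1.58
C = 0.4059 M

0.4059 M


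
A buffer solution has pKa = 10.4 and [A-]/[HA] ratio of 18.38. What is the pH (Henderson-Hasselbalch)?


pH = pKa + log10([A-]/[HA])
pH = 10.4 + log10(18.38)
pH = 11.6643

11.6643


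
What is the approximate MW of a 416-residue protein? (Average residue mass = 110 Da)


MW = n_residues * 110 Da
MW = 416 * 110
MW = 45760 Da

45760 Da


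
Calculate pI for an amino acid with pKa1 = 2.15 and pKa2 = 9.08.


pI = (pKa1 + pKa2) / 2
pI = (2.15 + 9.08) / 2
pI = 5.615

5.615


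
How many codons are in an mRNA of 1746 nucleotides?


codons = nucleotides / 3
codons = 1746 / 3 = 582

582


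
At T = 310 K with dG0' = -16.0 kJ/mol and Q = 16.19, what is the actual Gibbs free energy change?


dG = dG0' + RT * ln(Q) / 1000
dG = -16.0 + 8.314 * 310 * ln(16.19) / 1000
dG = -8.8237 kJ/mol

-8.8237 kJ/mol


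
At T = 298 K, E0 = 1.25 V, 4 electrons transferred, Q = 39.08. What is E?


E = E0 - (RT/nF) * ln(Q)
E = 1.25 - (8.314 * 298 / (4 * 96485)) * ln(39.08)
E = 1.2265 V

1.2265 V


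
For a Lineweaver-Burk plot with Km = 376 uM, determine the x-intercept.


x-intercept = -1/Km
= -1/376
= -0.0027 1/uM

-0.0027 1/uM


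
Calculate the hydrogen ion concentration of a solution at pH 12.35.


[H+] = 10^(-pH)
[H+] = 10^(-12.35)
[H+] = 4.467e-13 M

4.467e-13 M


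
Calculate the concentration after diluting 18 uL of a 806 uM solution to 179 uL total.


C2 = C1 * V1 / V2
C2 = 806 * 18 / 179
C2 = 81.0503 uM

81.0503 uM


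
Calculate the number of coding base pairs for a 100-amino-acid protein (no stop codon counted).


Each amino acid = 1 codon = 3 bp
bp = 100 * 3 = 300 bp

300 bp


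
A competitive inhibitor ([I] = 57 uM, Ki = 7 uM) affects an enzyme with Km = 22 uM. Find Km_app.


Km_app = Km * (1 + [I]/Ki)
Km_app = 22 * (1 + 57/7)
Km_app = 201.1429 uM

201.1429 uM


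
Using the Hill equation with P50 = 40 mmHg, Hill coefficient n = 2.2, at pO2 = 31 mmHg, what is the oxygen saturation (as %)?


Y = pO2^n / (P50^n + pO2^n)
Y = 31^2.2 / (40^2.2 + 31^2.2)
Y = 36.34%

36.34%


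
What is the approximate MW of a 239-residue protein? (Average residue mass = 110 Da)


MW = n_residues * 110 Da
MW = 239 * 110
MW = 26290 Da

26290 Da


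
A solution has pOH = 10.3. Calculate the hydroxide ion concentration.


[OH-] = 10^(-pOH)
[OH-] = 10^(-10.3)
[OH-] = 5.012e-11 M

5.012e-11 M


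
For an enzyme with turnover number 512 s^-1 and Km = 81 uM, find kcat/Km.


Catalytic efficiency = kcat / Km
= 512 / 81
= 6.321 uM^-1*s^-1

6.321 uM^-1*s^-1


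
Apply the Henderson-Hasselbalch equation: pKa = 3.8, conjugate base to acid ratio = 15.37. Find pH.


pH = pKa + log10([A-]/[HA])
pH = 3.8 + log10(15.37)
pH = 4.9867

4.9867


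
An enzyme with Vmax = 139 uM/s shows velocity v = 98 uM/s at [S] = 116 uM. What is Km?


Km = [S] * (Vmax - v) / v
Km = 116 * (139 - 98) / 98
Km = 48.5306 uM

48.5306 uM


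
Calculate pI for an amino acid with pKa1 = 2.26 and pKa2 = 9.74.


pI = (pKa1 + pKa2) / 2
pI = (2.26 + 9.74) / 2
pI = 6.0

6.0


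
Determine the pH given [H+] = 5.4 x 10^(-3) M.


pH = -log10([H+])
pH = -log10(5.4 x 10^(-3))
pH = 2.2676

2.2676


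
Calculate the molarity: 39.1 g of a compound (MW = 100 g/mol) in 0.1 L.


C = (mass / MW) / volume
C = (39.1 / 100) / 0.1
C = 3.91 M

3.91 M


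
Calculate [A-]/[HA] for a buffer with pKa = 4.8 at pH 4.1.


[A-]/[HA] = 10^(pH - pKa)
= 10^(4.1 - 4.8)
= 0.1995

0.1995


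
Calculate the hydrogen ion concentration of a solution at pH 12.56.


[H+] = 10^(-pH)
[H+] = 10^(-12.56)
[H+] = 2.754e-13 M

2.754e-13 M


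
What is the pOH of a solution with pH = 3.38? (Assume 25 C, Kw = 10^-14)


pOH = 14 - pH
pOH = 14 - 3.38
pOH = 10.62

10.62


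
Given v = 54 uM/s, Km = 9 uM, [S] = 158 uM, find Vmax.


Vmax = v * (Km + [S]) / [S]
Vmax = 54 * (9 + 158) / 158
Vmax = 57.0759 uM/s

57.0759 uM/s


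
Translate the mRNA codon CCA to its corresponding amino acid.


Standard genetic code lookup.
Codon CCA -> Pro

Pro


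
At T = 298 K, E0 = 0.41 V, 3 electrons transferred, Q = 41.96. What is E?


E = E0 - (RT/nF) * ln(Q)
E = 0.41 - (8.314 * 298 / (3 * 96485)) * ln(41.96)
E = 0.378 V

0.378 V


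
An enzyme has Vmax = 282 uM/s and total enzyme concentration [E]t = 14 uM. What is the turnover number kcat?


kcat = Vmax / [E]t
kcat = 282 / 14
kcat = 20.1429 s^-1

20.1429 s^-1


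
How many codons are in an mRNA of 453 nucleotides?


codons = nucleotides / 3
codons = 453 / 3 = 151

151


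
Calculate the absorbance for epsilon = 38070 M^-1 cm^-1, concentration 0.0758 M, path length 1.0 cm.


A = epsilon * c * l
A = 38070 * 0.0758 * 1.0
A = 2885.706

2885.706


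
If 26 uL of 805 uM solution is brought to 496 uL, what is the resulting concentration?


C2 = C1 * V1 / V2
C2 = 805 * 26 / 496
C2 = 42.1976 uM

42.1976 uM


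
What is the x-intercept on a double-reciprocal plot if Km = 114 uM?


x-intercept = -1/Km
= -1/114
= -0.0088 1/uM

-0.0088 1/uM


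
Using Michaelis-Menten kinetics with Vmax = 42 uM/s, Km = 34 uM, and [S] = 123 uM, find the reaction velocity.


v = Vmax * [S] / (Km + [S])
v = 42 * 123 / (34 + 123)
v = 32.9045 uM/s

32.9045 uM/s


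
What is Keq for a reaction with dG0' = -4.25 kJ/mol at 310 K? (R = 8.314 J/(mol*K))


Keq = exp(-dG0 * 1000 / (R * T))
Keq = exp(-(-4.25) * 1000 / (8.314 * 310))
Keq = 5.2017

5.2017


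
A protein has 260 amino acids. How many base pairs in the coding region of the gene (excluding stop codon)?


Each amino acid = 1 codon = 3 bp
bp = 260 * 3 = 780 bp

780 bp


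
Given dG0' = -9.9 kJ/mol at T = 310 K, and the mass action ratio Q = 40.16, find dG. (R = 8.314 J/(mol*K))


dG = dG0' + RT * ln(Q) / 1000
dG = -9.9 + 8.314 * 310 * ln(40.16) / 1000
dG = -0.3822 kJ/mol

-0.3822 kJ/mol


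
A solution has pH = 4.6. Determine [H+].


[H+] = 10^(-pH)
[H+] = 10^(-4.6)
[H+] = 2.512e-05 M

2.512e-05 M


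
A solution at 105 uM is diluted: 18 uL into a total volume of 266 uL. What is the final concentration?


C2 = C1 * V1 / V2
C2 = 105 * 18 / 266
C2 = 7.1053 uM

7.1053 uM


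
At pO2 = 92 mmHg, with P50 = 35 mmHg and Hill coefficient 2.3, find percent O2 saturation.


Y = pO2^n / (P50^n + pO2^n)
Y = 92^2.3 / (35^2.3 + 92^2.3)
Y = 90.23%

90.23%


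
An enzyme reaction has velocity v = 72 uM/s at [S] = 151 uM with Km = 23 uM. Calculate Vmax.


Vmax = v * (Km + [S]) / [S]
Vmax = 72 * (23 + 151) / 151
Vmax = 82.9669 uM/s

82.9669 uM/s


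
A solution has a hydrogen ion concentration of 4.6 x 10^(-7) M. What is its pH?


pH = -log10([H+])
pH = -log10(4.6 x 10^(-7))
pH = 6.3372

6.3372


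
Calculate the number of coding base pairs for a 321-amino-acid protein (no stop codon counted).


Each amino acid = 1 codon = 3 bp
bp = 321 * 3 = 963 bp

963 bp


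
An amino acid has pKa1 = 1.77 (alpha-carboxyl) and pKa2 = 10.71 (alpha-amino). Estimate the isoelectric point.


pI = (pKa1 + pKa2) / 2
pI = (1.77 + 10.71) / 2
pI = 6.24

6.24


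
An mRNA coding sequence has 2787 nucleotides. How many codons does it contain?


codons = nucleotides / 3
codons = 2787 / 3 = 929

929


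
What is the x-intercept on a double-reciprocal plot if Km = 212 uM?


x-intercept = -1/Km
= -1/212
= -0.0047 1/uM

-0.0047 1/uM


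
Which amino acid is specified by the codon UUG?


Standard genetic code lookup.
Codon UUG -> Leu

Leu


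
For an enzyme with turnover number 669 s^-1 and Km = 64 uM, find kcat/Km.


Catalytic efficiency = kcat / Km
= 669 / 64
= 10.4531 uM^-1*s^-1

10.4531 uM^-1*s^-1


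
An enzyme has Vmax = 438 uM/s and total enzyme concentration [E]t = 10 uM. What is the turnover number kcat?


kcat = Vmax / [E]t
kcat = 438 / 10
kcat = 43.8 s^-1

43.8 s^-1


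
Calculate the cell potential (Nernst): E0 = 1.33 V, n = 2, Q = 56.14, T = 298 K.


E = E0 - (RT/nF) * ln(Q)
E = 1.33 - (8.314 * 298 / (2 * 96485)) * ln(56.14)
E = 1.2783 V

1.2783 V


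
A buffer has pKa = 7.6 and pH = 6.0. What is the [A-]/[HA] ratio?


[A-]/[HA] = 10^(pH - pKa)
= 10^(6.0 - 7.6)
= 0.0251

0.0251


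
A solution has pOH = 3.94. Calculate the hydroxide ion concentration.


[OH-] = 10^(-pOH)
[OH-] = 10^(-3.94)
[OH-] = 1.148e-04 M

1.148e-04 M


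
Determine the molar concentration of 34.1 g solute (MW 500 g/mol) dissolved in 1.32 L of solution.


C = (mass / MW) / volume
C = (34.1 / 500) / 1.32
C = 0.0517 M

0.0517 M


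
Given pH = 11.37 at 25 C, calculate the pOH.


pOH = 14 - pH
pOH = 14 - 11.37
pOH = 2.63

2.63


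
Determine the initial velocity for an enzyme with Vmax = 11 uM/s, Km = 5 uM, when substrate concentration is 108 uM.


v = Vmax * [S] / (Km + [S])
v = 11 * 108 / (5 + 108)
v = 10.5133 uM/s

10.5133 uM/s


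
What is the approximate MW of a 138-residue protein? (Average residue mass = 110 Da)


MW = n_residues * 110 Da
MW = 138 * 110
MW = 15180 Da

15180 Da


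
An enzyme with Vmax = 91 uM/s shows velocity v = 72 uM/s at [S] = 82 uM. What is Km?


Km = [S] * (Vmax - v) / v
Km = 82 * (91 - 72) / 72
Km = 21.6389 uM

21.6389 uM


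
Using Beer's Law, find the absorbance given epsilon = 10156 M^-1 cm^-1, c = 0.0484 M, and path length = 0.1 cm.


A = epsilon * c * l
A = 10156 * 0.0484 * 0.1
A = 49.155

49.155


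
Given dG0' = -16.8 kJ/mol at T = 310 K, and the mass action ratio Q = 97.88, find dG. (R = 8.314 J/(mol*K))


dG = dG0' + RT * ln(Q) / 1000
dG = -16.8 + 8.314 * 310 * ln(97.88) / 1000
dG = -4.9861 kJ/mol

-4.9861 kJ/mol


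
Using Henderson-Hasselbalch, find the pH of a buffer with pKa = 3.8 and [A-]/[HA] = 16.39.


pH = pKa + log10([A-]/[HA])
pH = 3.8 + log10(16.39)
pH = 5.0146

5.0146


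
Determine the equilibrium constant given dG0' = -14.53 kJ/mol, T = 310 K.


Keq = exp(-dG0 * 1000 / (R * T))
Keq = exp(-(-14.53) * 1000 / (8.314 * 310))
Keq = 280.7867

280.7867


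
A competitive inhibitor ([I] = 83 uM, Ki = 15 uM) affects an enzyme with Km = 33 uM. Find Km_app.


Km_app = Km * (1 + [I]/Ki)
Km_app = 33 * (1 + 83/15)
Km_app = 215.6 uM

215.6 uM


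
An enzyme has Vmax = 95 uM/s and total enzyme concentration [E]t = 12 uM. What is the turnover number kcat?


kcat = Vmax / [E]t
kcat = 95 / 12
kcat = 7.9167 s^-1

7.9167 s^-1


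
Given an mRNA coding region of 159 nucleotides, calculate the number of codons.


codons = nucleotides / 3
codons = 159 / 3 = 53

53


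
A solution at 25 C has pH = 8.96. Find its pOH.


pOH = 14 - pH
pOH = 14 - 8.96
pOH = 5.04

5.04


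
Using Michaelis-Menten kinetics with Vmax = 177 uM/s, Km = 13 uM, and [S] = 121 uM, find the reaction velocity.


v = Vmax * [S] / (Km + [S])
v = 177 * 121 / (13 + 121)
v = 159.8284 uM/s

159.8284 uM/s


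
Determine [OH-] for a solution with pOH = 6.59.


[OH-] = 10^(-pOH)
[OH-] = 10^(-6.59)
[OH-] = 2.570e-07 M

2.570e-07 M


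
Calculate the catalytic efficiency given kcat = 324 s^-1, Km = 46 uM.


Catalytic efficiency = kcat / Km
= 324 / 46
= 7.0435 uM^-1*s^-1

7.0435 uM^-1*s^-1


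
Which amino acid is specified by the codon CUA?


Standard genetic code lookup.
Codon CUA -> Leu

Leu


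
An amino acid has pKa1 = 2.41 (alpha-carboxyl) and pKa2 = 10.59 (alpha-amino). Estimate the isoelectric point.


pI = (pKa1 + pKa2) / 2
pI = (2.41 + 10.59) / 2
pI = 6.5

6.5


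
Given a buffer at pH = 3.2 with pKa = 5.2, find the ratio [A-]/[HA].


[A-]/[HA] = 10^(pH - pKa)
= 10^(3.2 - 5.2)
= 0.01

0.01


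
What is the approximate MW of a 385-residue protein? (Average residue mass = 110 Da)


MW = n_residues * 110 Da
MW = 385 * 110
MW = 42350 Da

42350 Da


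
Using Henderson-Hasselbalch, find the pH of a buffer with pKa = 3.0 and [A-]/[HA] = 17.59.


pH = pKa + log10([A-]/[HA])
pH = 3.0 + log10(17.59)
pH = 4.2453

4.2453


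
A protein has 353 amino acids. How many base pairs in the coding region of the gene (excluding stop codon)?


Each amino acid = 1 codon = 3 bp
bp = 353 * 3 = 1059 bp

1059 bp


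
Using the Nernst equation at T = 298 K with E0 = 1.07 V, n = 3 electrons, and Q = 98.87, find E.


E = E0 - (RT/nF) * ln(Q)
E = 1.07 - (8.314 * 298 / (3 * 96485)) * ln(98.87)
E = 1.0307 V

1.0307 V


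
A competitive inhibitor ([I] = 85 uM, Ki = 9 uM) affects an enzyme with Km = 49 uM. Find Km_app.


Km_app = Km * (1 + [I]/Ki)
Km_app = 49 * (1 + 85/9)
Km_app = 511.7778 uM

511.7778 uM


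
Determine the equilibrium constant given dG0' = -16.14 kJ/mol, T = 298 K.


Keq = exp(-dG0 * 1000 / (R * T))
Keq = exp(-(-16.14) * 1000 / (8.314 * 298))
Keq = 674.8176

674.8176


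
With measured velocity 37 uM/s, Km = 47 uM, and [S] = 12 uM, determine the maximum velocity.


Vmax = v * (Km + [S]) / [S]
Vmax = 37 * (47 + 12) / 12
Vmax = 181.9167 uM/s

181.9167 uM/s


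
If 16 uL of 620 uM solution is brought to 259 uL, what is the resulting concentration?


C2 = C1 * V1 / V2
C2 = 620 * 16 / 259
C2 = 38.3012 uM

38.3012 uM


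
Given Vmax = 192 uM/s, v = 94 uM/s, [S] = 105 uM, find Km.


Km = [S] * (Vmax - v) / v
Km = 105 * (192 - 94) / 94
Km = 109.4681 uM

109.4681 uM


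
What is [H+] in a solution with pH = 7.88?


[H+] = 10^(-pH)
[H+] = 10^(-7.88)
[H+] = 1.318e-08 M

1.318e-08 M


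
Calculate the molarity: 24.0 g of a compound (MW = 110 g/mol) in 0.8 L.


C = (mass / MW) / volume
C = (24.0 / 110) / 0.8
C = 0.2727 M

0.2727 M


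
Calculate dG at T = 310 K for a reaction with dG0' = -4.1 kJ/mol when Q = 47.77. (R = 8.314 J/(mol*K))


dG = dG0' + RT * ln(Q) / 1000
dG = -4.1 + 8.314 * 310 * ln(47.77) / 1000
dG = 5.865 kJ/mol

5.865 kJ/mol


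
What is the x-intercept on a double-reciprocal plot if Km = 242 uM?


x-intercept = -1/Km
= -1/242
= -0.0041 1/uM

-0.0041 1/uM


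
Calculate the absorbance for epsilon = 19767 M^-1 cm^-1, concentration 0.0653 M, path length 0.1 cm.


A = epsilon * c * l
A = 19767 * 0.0653 * 0.1
A = 129.0785

129.0785


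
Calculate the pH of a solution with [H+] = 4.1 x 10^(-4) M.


pH = -log10([H+])
pH = -log10(4.1 x 10^(-4))
pH = 3.3872

3.3872


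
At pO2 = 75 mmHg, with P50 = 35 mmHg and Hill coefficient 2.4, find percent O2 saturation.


Y = pO2^n / (P50^n + pO2^n)
Y = 75^2.4 / (35^2.4 + 75^2.4)
Y = 86.17%

86.17%


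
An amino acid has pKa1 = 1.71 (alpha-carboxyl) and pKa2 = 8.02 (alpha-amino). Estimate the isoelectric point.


pI = (pKa1 + pKa2) / 2
pI = (1.71 + 8.02) / 2
pI = 4.865

4.865


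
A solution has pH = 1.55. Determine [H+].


[H+] = 10^(-pH)
[H+] = 10^(-1.55)
[H+] = 0.0282 M

0.0282 M


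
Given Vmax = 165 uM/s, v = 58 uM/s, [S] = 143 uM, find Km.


Km = [S] * (Vmax - v) / v
Km = 143 * (165 - 58) / 58
Km = 263.8103 uM

263.8103 uM


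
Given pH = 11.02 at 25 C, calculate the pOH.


pOH = 14 - pH
pOH = 14 - 11.02
pOH = 2.98

2.98


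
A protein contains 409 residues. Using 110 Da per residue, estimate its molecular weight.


MW = n_residues * 110 Da
MW = 409 * 110
MW = 44990 Da

44990 Da


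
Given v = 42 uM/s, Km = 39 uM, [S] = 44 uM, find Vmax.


Vmax = v * (Km + [S]) / [S]
Vmax = 42 * (39 + 44) / 44
Vmax = 79.2273 uM/s

79.2273 uM/s


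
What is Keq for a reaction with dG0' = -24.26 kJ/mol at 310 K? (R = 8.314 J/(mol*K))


Keq = exp(-dG0 * 1000 / (R * T))
Keq = exp(-(-24.26) * 1000 / (8.314 * 310))
Keq = 12244.1733

12244.1733


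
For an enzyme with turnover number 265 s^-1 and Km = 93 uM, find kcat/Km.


Catalytic efficiency = kcat / Km
= 265 / 93
= 2.8495 uM^-1*s^-1

2.8495 uM^-1*s^-1


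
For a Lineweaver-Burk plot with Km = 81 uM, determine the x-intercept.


x-intercept = -1/Km
= -1/81
= -0.0123 1/uM

-0.0123 1/uM


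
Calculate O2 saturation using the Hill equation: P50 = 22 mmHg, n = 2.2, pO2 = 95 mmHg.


Y = pO2^n / (P50^n + pO2^n)
Y = 95^2.2 / (22^2.2 + 95^2.2)
Y = 96.15%

96.15%


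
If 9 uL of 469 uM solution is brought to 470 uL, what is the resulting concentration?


C2 = C1 * V1 / V2
C2 = 469 * 9 / 470
C2 = 8.9809 uM

8.9809 uM


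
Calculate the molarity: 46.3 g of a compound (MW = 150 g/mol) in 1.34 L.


C = (mass / MW) / volume
C = (46.3 / 150) / 1.34
C = 0.2303 M

0.2303 M


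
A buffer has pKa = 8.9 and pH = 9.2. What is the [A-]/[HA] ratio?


[A-]/[HA] = 10^(pH - pKa)
= 10^(9.2 - 8.9)
= 1.9953

1.9953


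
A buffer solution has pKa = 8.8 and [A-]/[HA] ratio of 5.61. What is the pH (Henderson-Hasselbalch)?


pH = pKa + log10([A-]/[HA])
pH = 8.8 + log10(5.61)
pH = 9.549

9.549


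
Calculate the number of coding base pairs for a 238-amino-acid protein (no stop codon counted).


Each amino acid = 1 codon = 3 bp
bp = 238 * 3 = 714 bp

714 bp


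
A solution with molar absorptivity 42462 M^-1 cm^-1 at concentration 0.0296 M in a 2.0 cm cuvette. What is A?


A = epsilon * c * l
A = 42462 * 0.0296 * 2.0
A = 2513.7504

2513.7504


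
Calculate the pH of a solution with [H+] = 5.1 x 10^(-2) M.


pH = -log10([H+])
pH = -log10(5.1 x 10^(-2))
pH = 1.2924

1.2924


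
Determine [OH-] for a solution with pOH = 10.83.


[OH-] = 10^(-pOH)
[OH-] = 10^(-10.83)
[OH-] = 1.479e-11 M

1.479e-11 M


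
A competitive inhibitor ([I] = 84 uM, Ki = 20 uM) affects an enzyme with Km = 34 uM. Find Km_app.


Km_app = Km * (1 + [I]/Ki)
Km_app = 34 * (1 + 84/20)
Km_app = 176.8 uM

176.8 uM


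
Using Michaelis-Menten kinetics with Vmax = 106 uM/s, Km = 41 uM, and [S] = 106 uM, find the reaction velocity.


v = Vmax * [S] / (Km + [S])
v = 106 * 106 / (41 + 106)
v = 76.4354 uM/s

76.4354 uM/s


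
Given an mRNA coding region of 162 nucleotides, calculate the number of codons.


codons = nucleotides / 3
codons = 162 / 3 = 54

54


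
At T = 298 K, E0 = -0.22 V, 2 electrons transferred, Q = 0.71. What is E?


E = E0 - (RT/nF) * ln(Q)
E = -0.22 - (8.314 * 298 / (2 * 96485)) * ln(0.71)
E = -0.2156 V

-0.2156 V


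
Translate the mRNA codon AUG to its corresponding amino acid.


Standard genetic code lookup.
Codon AUG -> Met (start)

Met (start)


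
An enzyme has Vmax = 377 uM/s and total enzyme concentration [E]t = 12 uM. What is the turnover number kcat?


kcat = Vmax / [E]t
kcat = 377 / 12
kcat = 31.4167 s^-1

31.4167 s^-1


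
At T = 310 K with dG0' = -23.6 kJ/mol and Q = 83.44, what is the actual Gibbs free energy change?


dG = dG0' + RT * ln(Q) / 1000
dG = -23.6 + 8.314 * 310 * ln(83.44) / 1000
dG = -12.1975 kJ/mol

-12.1975 kJ/mol


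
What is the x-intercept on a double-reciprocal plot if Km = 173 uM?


x-intercept = -1/Km
= -1/173
= -0.0058 1/uM

-0.0058 1/uM


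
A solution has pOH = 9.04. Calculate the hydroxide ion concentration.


[OH-] = 10^(-pOH)
[OH-] = 10^(-9.04)
[OH-] = 9.120e-10 M

9.120e-10 M


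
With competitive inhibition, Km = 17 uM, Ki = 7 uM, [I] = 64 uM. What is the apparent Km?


Km_app = Km * (1 + [I]/Ki)
Km_app = 17 * (1 + 64/7)
Km_app = 172.4286 uM

172.4286 uM


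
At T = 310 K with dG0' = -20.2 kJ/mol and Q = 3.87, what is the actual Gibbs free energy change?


dG = dG0' + RT * ln(Q) / 1000
dG = -20.2 + 8.314 * 310 * ln(3.87) / 1000
dG = -16.7122 kJ/mol

-16.7122 kJ/mol


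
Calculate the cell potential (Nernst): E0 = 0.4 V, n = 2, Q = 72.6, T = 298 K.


E = E0 - (RT/nF) * ln(Q)
E = 0.4 - (8.314 * 298 / (2 * 96485)) * ln(72.6)
E = 0.345 V

0.345 V


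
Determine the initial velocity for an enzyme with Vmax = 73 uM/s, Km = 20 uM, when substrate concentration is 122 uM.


v = Vmax * [S] / (Km + [S])
v = 73 * 122 / (20 + 122)
v = 62.7183 uM/s

62.7183 uM/s


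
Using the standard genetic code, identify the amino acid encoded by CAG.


Standard genetic code lookup.
Codon CAG -> Gln

Gln


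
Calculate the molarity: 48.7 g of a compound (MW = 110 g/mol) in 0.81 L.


C = (mass / MW) / volume
C = (48.7 / 110) / 0.81
C = 0.5466 M

0.5466 M


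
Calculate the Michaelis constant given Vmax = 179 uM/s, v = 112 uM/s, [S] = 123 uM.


Km = [S] * (Vmax - v) / v
Km = 123 * (179 - 112) / 112
Km = 73.5804 uM

73.5804 uM


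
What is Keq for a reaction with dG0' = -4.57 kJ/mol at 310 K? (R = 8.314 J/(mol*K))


Keq = exp(-dG0 * 1000 / (R * T))
Keq = exp(-(-4.57) * 1000 / (8.314 * 310))
Keq = 5.8894

5.8894


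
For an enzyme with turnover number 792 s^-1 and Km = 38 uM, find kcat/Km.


Catalytic efficiency = kcat / Km
= 792 / 38
= 20.8421 uM^-1*s^-1

20.8421 uM^-1*s^-1


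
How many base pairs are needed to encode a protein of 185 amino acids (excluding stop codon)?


Each amino acid = 1 codon = 3 bp
bp = 185 * 3 = 555 bp

555 bp


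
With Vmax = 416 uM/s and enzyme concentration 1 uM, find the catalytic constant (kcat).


kcat = Vmax / [E]t
kcat = 416 / 1
kcat = 416.0 s^-1

416.0 s^-1


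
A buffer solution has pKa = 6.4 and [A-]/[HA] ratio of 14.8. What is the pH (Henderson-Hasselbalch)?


pH = pKa + log10([A-]/[HA])
pH = 6.4 + log10(14.8)
pH = 7.5703

7.5703


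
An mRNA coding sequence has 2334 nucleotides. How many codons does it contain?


codons = nucleotides / 3
codons = 2334 / 3 = 778

778


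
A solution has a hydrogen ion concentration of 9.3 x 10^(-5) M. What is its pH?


pH = -log10([H+])
pH = -log10(9.3 x 10^(-5))
pH = 4.0315

4.0315


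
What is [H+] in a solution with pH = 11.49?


[H+] = 10^(-pH)
[H+] = 10^(-11.49)
[H+] = 3.236e-12 M

3.236e-12 M


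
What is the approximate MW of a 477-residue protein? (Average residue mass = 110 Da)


MW = n_residues * 110 Da
MW = 477 * 110
MW = 52470 Da

52470 Da


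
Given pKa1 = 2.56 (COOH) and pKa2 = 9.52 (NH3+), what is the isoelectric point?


pI = (pKa1 + pKa2) / 2
pI = (2.56 + 9.52) / 2
pI = 6.04

6.04


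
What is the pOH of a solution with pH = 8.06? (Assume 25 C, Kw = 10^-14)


pOH = 14 - pH
pOH = 14 - 8.06
pOH = 5.94

5.94


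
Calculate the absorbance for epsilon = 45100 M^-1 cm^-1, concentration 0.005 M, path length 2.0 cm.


A = epsilon * c * l
A = 45100 * 0.005 * 2.0
A = 451.0

451.0


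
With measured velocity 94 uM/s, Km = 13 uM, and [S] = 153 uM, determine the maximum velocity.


Vmax = v * (Km + [S]) / [S]
Vmax = 94 * (13 + 153) / 153
Vmax = 101.9869 uM/s

101.9869 uM/s


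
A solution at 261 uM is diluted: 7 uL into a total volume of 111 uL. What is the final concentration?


C2 = C1 * V1 / V2
C2 = 261 * 7 / 111
C2 = 16.4595 uM

16.4595 uM


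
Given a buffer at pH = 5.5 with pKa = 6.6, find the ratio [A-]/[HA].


[A-]/[HA] = 10^(pH - pKa)
= 10^(5.5 - 6.6)
= 0.0794

0.0794


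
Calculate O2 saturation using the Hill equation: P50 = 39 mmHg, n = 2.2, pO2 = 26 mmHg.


Y = pO2^n / (P50^n + pO2^n)
Y = 26^2.2 / (39^2.2 + 26^2.2)
Y = 29.07%

29.07%


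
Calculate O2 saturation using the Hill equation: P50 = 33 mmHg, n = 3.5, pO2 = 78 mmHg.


Y = pO2^n / (P50^n + pO2^n)
Y = 78^3.5 / (33^3.5 + 78^3.5)
Y = 95.31%

95.31%


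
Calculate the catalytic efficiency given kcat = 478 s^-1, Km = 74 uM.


Catalytic efficiency = kcat / Km
= 478 / 74
= 6.4595 uM^-1*s^-1

6.4595 uM^-1*s^-1


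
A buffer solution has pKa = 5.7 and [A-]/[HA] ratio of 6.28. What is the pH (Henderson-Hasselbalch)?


pH = pKa + log10([A-]/[HA])
pH = 5.7 + log10(6.28)
pH = 6.498

6.498


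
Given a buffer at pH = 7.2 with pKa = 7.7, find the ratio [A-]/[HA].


[A-]/[HA] = 10^(pH - pKa)
= 10^(7.2 - 7.7)
= 0.3162

0.3162


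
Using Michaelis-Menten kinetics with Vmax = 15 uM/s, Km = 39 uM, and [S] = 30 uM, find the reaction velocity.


v = Vmax * [S] / (Km + [S])
v = 15 * 30 / (39 + 30)
v = 6.5217 uM/s

6.5217 uM/s


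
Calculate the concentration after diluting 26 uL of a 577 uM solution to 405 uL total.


C2 = C1 * V1 / V2
C2 = 577 * 26 / 405
C2 = 37.042 uM

37.042 uM


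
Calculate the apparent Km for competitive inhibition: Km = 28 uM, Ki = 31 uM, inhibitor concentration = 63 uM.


Km_app = Km * (1 + [I]/Ki)
Km_app = 28 * (1 + 63/31)
Km_app = 84.9032 uM

84.9032 uM


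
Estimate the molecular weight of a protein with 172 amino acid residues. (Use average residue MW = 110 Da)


MW = n_residues * 110 Da
MW = 172 * 110
MW = 18920 Da

18920 Da


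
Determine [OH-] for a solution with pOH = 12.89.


[OH-] = 10^(-pOH)
[OH-] = 10^(-12.89)
[OH-] = 1.288e-13 M

1.288e-13 M


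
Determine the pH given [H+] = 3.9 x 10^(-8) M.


pH = -log10([H+])
pH = -log10(3.9 x 10^(-8))
pH = 7.4089

7.4089


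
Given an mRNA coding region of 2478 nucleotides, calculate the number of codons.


codons = nucleotides / 3
codons = 2478 / 3 = 826

826


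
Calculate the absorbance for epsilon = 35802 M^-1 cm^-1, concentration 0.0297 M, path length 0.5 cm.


A = epsilon * c * l
A = 35802 * 0.0297 * 0.5
A = 531.6597

531.6597


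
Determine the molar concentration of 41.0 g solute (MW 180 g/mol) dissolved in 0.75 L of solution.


C = (mass / MW) / volume
C = (41.0 / 180) / 0.75
C = 0.3037 M

0.3037 M


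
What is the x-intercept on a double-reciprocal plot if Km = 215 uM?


x-intercept = -1/Km
= -1/215
= -0.0047 1/uM

-0.0047 1/uM


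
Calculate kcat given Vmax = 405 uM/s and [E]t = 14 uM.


kcat = Vmax / [E]t
kcat = 405 / 14
kcat = 28.9286 s^-1

28.9286 s^-1


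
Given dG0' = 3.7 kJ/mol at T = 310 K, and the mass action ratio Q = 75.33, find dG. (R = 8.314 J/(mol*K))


dG = dG0' + RT * ln(Q) / 1000
dG = 3.7 + 8.314 * 310 * ln(75.33) / 1000
dG = 14.839 kJ/mol

14.839 kJ/mol


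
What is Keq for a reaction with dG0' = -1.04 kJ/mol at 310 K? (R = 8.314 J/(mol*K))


Keq = exp(-dG0 * 1000 / (R * T))
Keq = exp(-(-1.04) * 1000 / (8.314 * 310))
Keq = 1.4971

1.4971


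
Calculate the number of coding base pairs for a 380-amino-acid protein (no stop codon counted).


Each amino acid = 1 codon = 3 bp
bp = 380 * 3 = 1140 bp

1140 bp


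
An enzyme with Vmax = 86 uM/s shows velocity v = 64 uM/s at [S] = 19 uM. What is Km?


Km = [S] * (Vmax - v) / v
Km = 19 * (86 - 64) / 64
Km = 6.5312 uM

6.5312 uM


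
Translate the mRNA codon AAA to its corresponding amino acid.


Standard genetic code lookup.
Codon AAA -> Lys

Lys


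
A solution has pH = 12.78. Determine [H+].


[H+] = 10^(-pH)
[H+] = 10^(-12.78)
[H+] = 1.660e-13 M

1.660e-13 M


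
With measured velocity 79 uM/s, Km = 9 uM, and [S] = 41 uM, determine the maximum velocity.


Vmax = v * (Km + [S]) / [S]
Vmax = 79 * (9 + 41) / 41
Vmax = 96.3415 uM/s

96.3415 uM/s


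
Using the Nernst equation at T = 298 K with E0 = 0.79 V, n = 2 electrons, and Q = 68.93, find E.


E = E0 - (RT/nF) * ln(Q)
E = 0.79 - (8.314 * 298 / (2 * 96485)) * ln(68.93)
E = 0.7357 V

0.7357 V


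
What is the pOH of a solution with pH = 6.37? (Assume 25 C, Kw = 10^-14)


pOH = 14 - pH
pOH = 14 - 6.37
pOH = 7.63

7.63


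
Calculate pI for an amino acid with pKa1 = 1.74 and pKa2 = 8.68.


pI = (pKa1 + pKa2) / 2
pI = (1.74 + 8.68) / 2
pI = 5.21

5.21


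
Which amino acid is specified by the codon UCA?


Standard genetic code lookup.
Codon UCA -> Ser

Ser


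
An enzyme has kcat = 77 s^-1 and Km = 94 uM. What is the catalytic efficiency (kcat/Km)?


Catalytic efficiency = kcat / Km
= 77 / 94
= 0.8191 uM^-1*s^-1

0.8191 uM^-1*s^-1


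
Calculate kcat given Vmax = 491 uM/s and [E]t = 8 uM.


kcat = Vmax / [E]t
kcat = 491 / 8
kcat = 61.375 s^-1

61.375 s^-1
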